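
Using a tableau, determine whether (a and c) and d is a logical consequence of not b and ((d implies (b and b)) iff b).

Initial set: {T (not b and ((d implies (b and b)) iff b)); F ((a and c) and d)}.
T (not b and ((d implies (b and b)) iff b)): α-rule — add T not b, T ((d implies (b and b)) iff b).
F ((a and c) and d): β-rule — branch into F (a and c)  //  F d.
  branch 1 (add F (a and c)):
    T ((d implies (b and b)) iff b): β-rule — branch into T (d implies (b and b)), T b  //  F (d implies (b and b)), F b.
      branch 1.1 (add T (d implies (b and b)), T b):
        × closes — contains both b and not b.
      branch 1.2 (add F (d implies (b and b)), F b):
        F (d implies (b and b)): α-rule — add T d, F (b and b).
        F (a and c): β-rule — branch into F a  //  F c.
          branch 1.2.1 (add F a):
            F (b and b): β-rule — branch into F b  //  F b.
              branch 1.2.1.1 (add F b):
                ○ open, literals {a=F, b=F, d=T}.
              branch 1.2.1.2 (add F b):
                ○ open, literals {a=F, b=F, d=T}.
          branch 1.2.2 (add F c):
            F (b and b): β-rule — branch into F b  //  F b.
              branch 1.2.2.1 (add F b):
                ○ open, literals {b=F, c=F, d=T}.
              branch 1.2.2.2 (add F b):
                ○ open, literals {b=F, c=F, d=T}.
  branch 2 (add F d):
    T ((d implies (b and b)) iff b): β-rule — branch into T (d implies (b and b)), T b  //  F (d implies (b and b)), F b.
      branch 2.1 (add T (d implies (b and b)), T b):
        × closes — contains both b and not b.
      branch 2.2 (add F (d implies (b and b)), F b):
        F (d implies (b and b)): α-rule — add T d, F (b and b).
        × closes — contains both d and not d.
3 branches closed, 4 open.
An open branch gives a countermodel: a=F, b=F, d=T (unmentioned atoms arbitrary); the premises hold there but the conclusion fails.

No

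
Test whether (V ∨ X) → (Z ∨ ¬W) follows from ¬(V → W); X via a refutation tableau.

Yes

Initial set: {¬(V → W); X; ¬((V ∨ X) → (Z ∨ ¬W))}.
¬(V → W): α-rule — add V, ¬W.
¬((V ∨ X) → (Z ∨ ¬W)): α-rule — add (V ∨ X), ¬(Z ∨ ¬W).
¬(Z ∨ ¬W): α-rule — add ¬Z, ¬¬W.
× closes — contains both W and ¬W.
All 1 branch closes.
Every branch closed, so the premises entail the conclusion.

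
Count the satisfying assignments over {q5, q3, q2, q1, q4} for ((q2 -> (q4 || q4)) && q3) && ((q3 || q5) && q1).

6

Initial set: {T (((q2 -> (q4 || q4)) && q3) && ((q3 || q5) && q1))}.
T (((q2 -> (q4 || q4)) && q3) && ((q3 || q5) && q1)): α-rule — add T ((q2 -> (q4 || q4)) && q3), T ((q3 || q5) && q1).
T ((q2 -> (q4 || q4)) && q3): α-rule — add T (q2 -> (q4 || q4)), T q3.
T ((q3 || q5) && q1): α-rule — add T (q3 || q5), T q1.
T (q2 -> (q4 || q4)): β-rule — branch into F q2  //  T (q4 || q4).
  branch 1 (add F q2):
    T (q3 || q5): β-rule — branch into T q3  //  T q5.
      branch 1.1 (add T q3):
        ○ open, literals {q1=1, q2=0, q3=1}.
      branch 1.2 (add T q5):
        ○ open, literals {q1=1, q2=0, q3=1, q5=1}.
  branch 2 (add T (q4 || q4)):
    T (q3 || q5): β-rule — branch into T q3  //  T q5.
      branch 2.1 (add T q3):
        T (q4 || q4): β-rule — branch into T q4  //  T q4.
          branch 2.1.1 (add T q4):
            ○ open, literals {q1=1, q3=1, q4=1}.
          branch 2.1.2 (add T q4):
            ○ open, literals {q1=1, q3=1, q4=1}.
      branch 2.2 (add T q5):
        T (q4 || q4): β-rule — branch into T q4  //  T q4.
          branch 2.2.1 (add T q4):
            ○ open, literals {q1=1, q3=1, q4=1, q5=1}.
          branch 2.2.2 (add T q4):
            ○ open, literals {q1=1, q3=1, q4=1, q5=1}.
0 branches closed, 6 open.
Each open branch fixes some atoms; the unmentioned ones are free. Counting distinct full assignments: branch {q1=1, q2=0, q3=1} (q5, q4) contributes 4 new; branch {q1=1, q2=0, q3=1, q5=1} (q4) contributes 0 new; branch {q1=1, q3=1, q4=1} (q5, q2) contributes 2 new; branch {q1=1, q3=1, q4=1} (q5, q2) contributes 0 new; branch {q1=1, q3=1, q4=1, q5=1} (q2) contributes 0 new; branch {q1=1, q3=1, q4=1, q5=1} (q2) contributes 0 new. Total: 6.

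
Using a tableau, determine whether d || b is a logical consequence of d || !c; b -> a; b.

Yes

Initial set: {(d || !c); (b -> a); b; !(d || b)}.
!(d || b): α-rule — add !d, !b.
× closes — contains both b and !b.
All 1 branch closes.
Every branch closed, so the premises entail the conclusion.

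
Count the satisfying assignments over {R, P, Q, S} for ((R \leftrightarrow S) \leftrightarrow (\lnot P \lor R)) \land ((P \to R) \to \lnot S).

4

Initial set: {(((R \leftrightarrow S) \leftrightarrow (\lnot P \lor R)) \land ((P \to R) \to \lnot S))}.
(((R \leftrightarrow S) \leftrightarrow (\lnot P \lor R)) \land ((P \to R) \to \lnot S)): α-rule — add ((R \leftrightarrow S) \leftrightarrow (\lnot P \lor R)), ((P \to R) \to \lnot S).
((R \leftrightarrow S) \leftrightarrow (\lnot P \lor R)): β-rule — branch into (R \leftrightarrow S), (\lnot P \lor R)  //  \lnot (R \leftrightarrow S), \lnot (\lnot P \lor R).
  branch 1 (add (R \leftrightarrow S), (\lnot P \lor R)):
    ((P \to R) \to \lnot S): β-rule — branch into \lnot (P \to R)  //  \lnot S.
      branch 1.1 (add \lnot (P \to R)):
        \lnot (P \to R): α-rule — add P, \lnot R.
        (R \leftrightarrow S): β-rule — branch into R, S  //  \lnot R, \lnot S.
          branch 1.1.1 (add R, S):
            × closes — contains both R and \lnot R.
          branch 1.1.2 (add \lnot R, \lnot S):
            (\lnot P \lor R): β-rule — branch into \lnot P  //  R.
              branch 1.1.2.1 (add \lnot P):
                × closes — contains both P and \lnot P.
              branch 1.1.2.2 (add R):
                × closes — contains both R and \lnot R.
      branch 1.2 (add \lnot S):
        (R \leftrightarrow S): β-rule — branch into R, S  //  \lnot R, \lnot S.
          branch 1.2.1 (add R, S):
            × closes — contains both S and \lnot S.
          branch 1.2.2 (add \lnot R, \lnot S):
            (\lnot P \lor R): β-rule — branch into \lnot P  //  R.
              branch 1.2.2.1 (add \lnot P):
                ○ open, literals {P=F, R=F, S=F}.
              branch 1.2.2.2 (add R):
                × closes — contains both R and \lnot R.
  branch 2 (add \lnot (R \leftrightarrow S), \lnot (\lnot P \lor R)):
    \lnot (\lnot P \lor R): α-rule — add \lnot \lnot P, \lnot R.
    ((P \to R) \to \lnot S): β-rule — branch into \lnot (P \to R)  //  \lnot S.
      branch 2.1 (add \lnot (P \to R)):
        \lnot (P \to R): α-rule — add P, \lnot R.
        \lnot (R \leftrightarrow S): β-rule — branch into R, \lnot S  //  \lnot R, S.
          branch 2.1.1 (add R, \lnot S):
            × closes — contains both R and \lnot R.
          branch 2.1.2 (add \lnot R, S):
            ○ open, literals {P=T, R=F, S=T}.
      branch 2.2 (add \lnot S):
        \lnot (R \leftrightarrow S): β-rule — branch into R, \lnot S  //  \lnot R, S.
          branch 2.2.1 (add R, \lnot S):
            × closes — contains both R and \lnot R.
          branch 2.2.2 (add \lnot R, S):
            × closes — contains both S and \lnot S.
8 branches closed, 2 open.
Each open branch fixes some atoms; the unmentioned ones are free. Counting distinct full assignments: branch {P=F, R=F, S=F} (Q) contributes 2 new; branch {P=T, R=F, S=T} (Q) contributes 2 new. Total: 4.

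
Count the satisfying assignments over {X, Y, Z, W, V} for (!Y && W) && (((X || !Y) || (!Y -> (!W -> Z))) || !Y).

8

Initial set: {((!Y && W) && (((X || !Y) || (!Y -> (!W -> Z))) || !Y))}.
((!Y && W) && (((X || !Y) || (!Y -> (!W -> Z))) || !Y)): α-rule — add (!Y && W), (((X || !Y) || (!Y -> (!W -> Z))) || !Y).
(!Y && W): α-rule — add !Y, W.
(((X || !Y) || (!Y -> (!W -> Z))) || !Y): β-rule — branch into ((X || !Y) || (!Y -> (!W -> Z)))  //  !Y.
  branch 1 (add ((X || !Y) || (!Y -> (!W -> Z)))):
    ((X || !Y) || (!Y -> (!W -> Z))): β-rule — branch into (X || !Y)  //  (!Y -> (!W -> Z)).
      branch 1.1 (add (X || !Y)):
        (X || !Y): β-rule — branch into X  //  !Y.
          branch 1.1.1 (add X):
            ○ open, literals {W=true, X=true, Y=false}.
          branch 1.1.2 (add !Y):
            ○ open, literals {W=true, Y=false}.
      branch 1.2 (add (!Y -> (!W -> Z))):
        (!Y -> (!W -> Z)): β-rule — branch into !!Y  //  (!W -> Z).
          branch 1.2.1 (add !!Y):
            × closes — contains both Y and !Y.
          branch 1.2.2 (add (!W -> Z)):
            (!W -> Z): β-rule — branch into !!W  //  Z.
              branch 1.2.2.1 (add !!W):
                ○ open, literals {W=true, Y=false}.
              branch 1.2.2.2 (add Z):
                ○ open, literals {W=true, Y=false, Z=true}.
  branch 2 (add !Y):
    ○ open, literals {W=true, Y=false}.
1 branch closed, 5 open.
Each open branch fixes some atoms; the unmentioned ones are free. Counting distinct full assignments: branch {W=true, X=true, Y=false} (Z, V) contributes 4 new; branch {W=true, Y=false} (X, Z, V) contributes 4 new; branch {W=true, Y=false} (X, Z, V) contributes 0 new; branch {W=true, Y=false, Z=true} (X, V) contributes 0 new; branch {W=true, Y=false} (X, Z, V) contributes 0 new. Total: 8.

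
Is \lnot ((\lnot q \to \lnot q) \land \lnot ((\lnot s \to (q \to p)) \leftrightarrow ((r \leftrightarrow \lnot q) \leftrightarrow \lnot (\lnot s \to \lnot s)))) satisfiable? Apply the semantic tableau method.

Satisfiable

Initial set: {\lnot ((\lnot q \to \lnot q) \land \lnot ((\lnot s \to (q \to p)) \leftrightarrow ((r \leftrightarrow \lnot q) \leftrightarrow \lnot (\lnot s \to \lnot s))))}.
\lnot ((\lnot q \to \lnot q) \land \lnot ((\lnot s \to (q \to p)) \leftrightarrow ((r \leftrightarrow \lnot q) \leftrightarrow \lnot (\lnot s \to \lnot s)))): β-rule — branch into \lnot (\lnot q \to \lnot q)  //  \lnot \lnot ((\lnot s \to (q \to p)) \leftrightarrow ((r \leftrightarrow \lnot q) \leftrightarrow \lnot (\lnot s \to \lnot s))).
  branch 1 (add \lnot (\lnot q \to \lnot q)):
    \lnot (\lnot q \to \lnot q): α-rule — add \lnot q, \lnot \lnot q.
    × closes — contains both q and \lnot q.
  branch 2 (add \lnot \lnot ((\lnot s \to (q \to p)) \leftrightarrow ((r \leftrightarrow \lnot q) \leftrightarrow \lnot (\lnot s \to \lnot s)))):
    \lnot \lnot ((\lnot s \to (q \to p)) \leftrightarrow ((r \leftrightarrow \lnot q) \leftrightarrow \lnot (\lnot s \to \lnot s))): β-rule — branch into (\lnot s \to (q \to p)), ((r \leftrightarrow \lnot q) \leftrightarrow \lnot (\lnot s \to \lnot s))  //  \lnot (\lnot s \to (q \to p)), \lnot ((r \leftrightarrow \lnot q) \leftrightarrow \lnot (\lnot s \to \lnot s)).
      branch 2.1 (add (\lnot s \to (q \to p)), ((r \leftrightarrow \lnot q) \leftrightarrow \lnot (\lnot s \to \lnot s))):
        (\lnot s \to (q \to p)): β-rule — branch into \lnot \lnot s  //  (q \to p).
          branch 2.1.1 (add \lnot \lnot s):
            ((r \leftrightarrow \lnot q) \leftrightarrow \lnot (\lnot s \to \lnot s)): β-rule — branch into (r \leftrightarrow \lnot q), \lnot (\lnot s \to \lnot s)  //  \lnot (r \leftrightarrow \lnot q), \lnot \lnot (\lnot s \to \lnot s).
              branch 2.1.1.1 (add (r \leftrightarrow \lnot q), \lnot (\lnot s \to \lnot s)):
                \lnot (\lnot s \to \lnot s): α-rule — add \lnot s, \lnot \lnot s.
                × closes — contains both s and \lnot s.
              branch 2.1.1.2 (add \lnot (r \leftrightarrow \lnot q), \lnot \lnot (\lnot s \to \lnot s)):
                \lnot (r \leftrightarrow \lnot q): β-rule — branch into r, \lnot \lnot q  //  \lnot r, \lnot q.
                  branch 2.1.1.2.1 (add r, \lnot \lnot q):
                    \lnot \lnot (\lnot s \to \lnot s): β-rule — branch into \lnot \lnot s  //  \lnot s.
                      branch 2.1.1.2.1.1 (add \lnot \lnot s):
                        ○ open, literals {q=true, r=true, s=true}.
                      branch 2.1.1.2.1.2 (add \lnot s):
                        × closes — contains both s and \lnot s.
                  branch 2.1.1.2.2 (add \lnot r, \lnot q):
                    \lnot \lnot (\lnot s \to \lnot s): β-rule — branch into \lnot \lnot s  //  \lnot s.
                      branch 2.1.1.2.2.1 (add \lnot \lnot s):
                        ○ open, literals {q=false, r=false, s=true}.
                      branch 2.1.1.2.2.2 (add \lnot s):
                        × closes — contains both s and \lnot s.
          branch 2.1.2 (add (q \to p)):
            ((r \leftrightarrow \lnot q) \leftrightarrow \lnot (\lnot s \to \lnot s)): β-rule — branch into (r \leftrightarrow \lnot q), \lnot (\lnot s \to \lnot s)  //  \lnot (r \leftrightarrow \lnot q), \lnot \lnot (\lnot s \to \lnot s).
              branch 2.1.2.1 (add (r \leftrightarrow \lnot q), \lnot (\lnot s \to \lnot s)):
                \lnot (\lnot s \to \lnot s): α-rule — add \lnot s, \lnot \lnot s.
                × closes — contains both s and \lnot s.
              branch 2.1.2.2 (add \lnot (r \leftrightarrow \lnot q), \lnot \lnot (\lnot s \to \lnot s)):
                (q \to p): β-rule — branch into \lnot q  //  p.
                  branch 2.1.2.2.1 (add \lnot q):
                    \lnot (r \leftrightarrow \lnot q): β-rule — branch into r, \lnot \lnot q  //  \lnot r, \lnot q.
                      branch 2.1.2.2.1.1 (add r, \lnot \lnot q):
                        × closes — contains both q and \lnot q.
                      branch 2.1.2.2.1.2 (add \lnot r, \lnot q):
                        \lnot \lnot (\lnot s \to \lnot s): β-rule — branch into \lnot \lnot s  //  \lnot s.
                          branch 2.1.2.2.1.2.1 (add \lnot \lnot s):
                            ○ open, literals {q=false, r=false, s=true}.
                          branch 2.1.2.2.1.2.2 (add \lnot s):
                            ○ open, literals {q=false, r=false, s=false}.
                  branch 2.1.2.2.2 (add p):
                    \lnot (r \leftrightarrow \lnot q): β-rule — branch into r, \lnot \lnot q  //  \lnot r, \lnot q.
                      branch 2.1.2.2.2.1 (add r, \lnot \lnot q):
                        \lnot \lnot (\lnot s \to \lnot s): β-rule — branch into \lnot \lnot s  //  \lnot s.
                          branch 2.1.2.2.2.1.1 (add \lnot \lnot s):
                            ○ open, literals {p=true, q=true, r=true, s=true}.
                          branch 2.1.2.2.2.1.2 (add \lnot s):
                            ○ open, literals {p=true, q=true, r=true, s=false}.
                      branch 2.1.2.2.2.2 (add \lnot r, \lnot q):
                        \lnot \lnot (\lnot s \to \lnot s): β-rule — branch into \lnot \lnot s  //  \lnot s.
                          branch 2.1.2.2.2.2.1 (add \lnot \lnot s):
                            ○ open, literals {p=true, q=false, r=false, s=true}.
                          branch 2.1.2.2.2.2.2 (add \lnot s):
                            ○ open, literals {p=true, q=false, r=false, s=false}.
      branch 2.2 (add \lnot (\lnot s \to (q \to p)), \lnot ((r \leftrightarrow \lnot q) \leftrightarrow \lnot (\lnot s \to \lnot s))):
        \lnot (\lnot s \to (q \to p)): α-rule — add \lnot s, \lnot (q \to p).
        \lnot (q \to p): α-rule — add q, \lnot p.
        \lnot ((r \leftrightarrow \lnot q) \leftrightarrow \lnot (\lnot s \to \lnot s)): β-rule — branch into (r \leftrightarrow \lnot q), \lnot \lnot (\lnot s \to \lnot s)  //  \lnot (r \leftrightarrow \lnot q), \lnot (\lnot s \to \lnot s).
          branch 2.2.1 (add (r \leftrightarrow \lnot q), \lnot \lnot (\lnot s \to \lnot s)):
            (r \leftrightarrow \lnot q): β-rule — branch into r, \lnot q  //  \lnot r, \lnot \lnot q.
              branch 2.2.1.1 (add r, \lnot q):
                × closes — contains both q and \lnot q.
              branch 2.2.1.2 (add \lnot r, \lnot \lnot q):
                \lnot \lnot (\lnot s \to \lnot s): β-rule — branch into \lnot \lnot s  //  \lnot s.
                  branch 2.2.1.2.1 (add \lnot \lnot s):
                    × closes — contains both s and \lnot s.
                  branch 2.2.1.2.2 (add \lnot s):
                    ○ open, literals {p=false, q=true, r=false, s=false}.
          branch 2.2.2 (add \lnot (r \leftrightarrow \lnot q), \lnot (\lnot s \to \lnot s)):
            \lnot (\lnot s \to \lnot s): α-rule — add \lnot s, \lnot \lnot s.
            × closes — contains both s and \lnot s.
9 branches closed, 9 open.
An open branch gives a satisfying assignment: q=true, r=true, s=true.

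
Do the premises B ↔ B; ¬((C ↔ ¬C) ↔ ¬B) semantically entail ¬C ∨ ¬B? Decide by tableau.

Yes

Initial set: {(B ↔ B); ¬((C ↔ ¬C) ↔ ¬B); ¬(¬C ∨ ¬B)}.
¬(¬C ∨ ¬B): α-rule — add ¬¬C, ¬¬B.
(B ↔ B): β-rule — branch into B, B  //  ¬B, ¬B.
  branch 1 (add B, B):
    ¬((C ↔ ¬C) ↔ ¬B): β-rule — branch into (C ↔ ¬C), ¬¬B  //  ¬(C ↔ ¬C), ¬B.
      branch 1.1 (add (C ↔ ¬C), ¬¬B):
        (C ↔ ¬C): β-rule — branch into C, ¬C  //  ¬C, ¬¬C.
          branch 1.1.1 (add C, ¬C):
            × closes — contains both C and ¬C.
          branch 1.1.2 (add ¬C, ¬¬C):
            × closes — contains both C and ¬C.
      branch 1.2 (add ¬(C ↔ ¬C), ¬B):
        × closes — contains both B and ¬B.
  branch 2 (add ¬B, ¬B):
    × closes — contains both B and ¬B.
All 4 branches close.
Every branch closed, so the premises entail the conclusion.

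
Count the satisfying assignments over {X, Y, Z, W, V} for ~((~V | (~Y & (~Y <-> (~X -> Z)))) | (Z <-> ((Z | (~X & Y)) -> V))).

Initial set: {T ~((~V | (~Y & (~Y <-> (~X -> Z)))) | (Z <-> ((Z | (~X & Y)) -> V)))}.
T ~((~V | (~Y & (~Y <-> (~X -> Z)))) | (Z <-> ((Z | (~X & Y)) -> V))): α-rule — add F (~V | (~Y & (~Y <-> (~X -> Z)))), F (Z <-> ((Z | (~X & Y)) -> V)).
F (~V | (~Y & (~Y <-> (~X -> Z)))): α-rule — add F ~V, F (~Y & (~Y <-> (~X -> Z))).
F (Z <-> ((Z | (~X & Y)) -> V)): β-rule — branch into T Z, F ((Z | (~X & Y)) -> V)  //  F Z, T ((Z | (~X & Y)) -> V).
  branch 1 (add T Z, F ((Z | (~X & Y)) -> V)):
    F ((Z | (~X & Y)) -> V): α-rule — add T (Z | (~X & Y)), F V.
    × closes — contains both V and ~V.
  branch 2 (add F Z, T ((Z | (~X & Y)) -> V)):
    F (~Y & (~Y <-> (~X -> Z))): β-rule — branch into F ~Y  //  F (~Y <-> (~X -> Z)).
      branch 2.1 (add F ~Y):
        T ((Z | (~X & Y)) -> V): β-rule — branch into F (Z | (~X & Y))  //  T V.
          branch 2.1.1 (add F (Z | (~X & Y))):
            F (Z | (~X & Y)): α-rule — add F Z, F (~X & Y).
            F (~X & Y): β-rule — branch into F ~X  //  F Y.
              branch 2.1.1.1 (add F ~X):
                ○ open, literals {V=1, X=1, Y=1, Z=0}.
              branch 2.1.1.2 (add F Y):
                × closes — contains both Y and ~Y.
          branch 2.1.2 (add T V):
            ○ open, literals {V=1, Y=1, Z=0}.
      branch 2.2 (add F (~Y <-> (~X -> Z))):
        T ((Z | (~X & Y)) -> V): β-rule — branch into F (Z | (~X & Y))  //  T V.
          branch 2.2.1 (add F (Z | (~X & Y))):
            F (Z | (~X & Y)): α-rule — add F Z, F (~X & Y).
            F (~Y <-> (~X -> Z)): β-rule — branch into T ~Y, F (~X -> Z)  //  F ~Y, T (~X -> Z).
              branch 2.2.1.1 (add T ~Y, F (~X -> Z)):
                F (~X -> Z): α-rule — add T ~X, F Z.
                F (~X & Y): β-rule — branch into F ~X  //  F Y.
                  branch 2.2.1.1.1 (add F ~X):
                    × closes — contains both X and ~X.
                  branch 2.2.1.1.2 (add F Y):
                    ○ open, literals {V=1, X=0, Y=0, Z=0}.
              branch 2.2.1.2 (add F ~Y, T (~X -> Z)):
                F (~X & Y): β-rule — branch into F ~X  //  F Y.
                  branch 2.2.1.2.1 (add F ~X):
                    T (~X -> Z): β-rule — branch into F ~X  //  T Z.
                      branch 2.2.1.2.1.1 (add F ~X):
                        ○ open, literals {V=1, X=1, Y=1, Z=0}.
                      branch 2.2.1.2.1.2 (add T Z):
                        × closes — contains both Z and ~Z.
                  branch 2.2.1.2.2 (add F Y):
                    × closes — contains both Y and ~Y.
          branch 2.2.2 (add T V):
            F (~Y <-> (~X -> Z)): β-rule — branch into T ~Y, F (~X -> Z)  //  F ~Y, T (~X -> Z).
              branch 2.2.2.1 (add T ~Y, F (~X -> Z)):
                F (~X -> Z): α-rule — add T ~X, F Z.
                ○ open, literals {V=1, X=0, Y=0, Z=0}.
              branch 2.2.2.2 (add F ~Y, T (~X -> Z)):
                T (~X -> Z): β-rule — branch into F ~X  //  T Z.
                  branch 2.2.2.2.1 (add F ~X):
                    ○ open, literals {V=1, X=1, Y=1, Z=0}.
                  branch 2.2.2.2.2 (add T Z):
                    × closes — contains both Z and ~Z.
6 branches closed, 6 open.
Each open branch fixes some atoms; the unmentioned ones are free. Counting distinct full assignments: branch {V=1, X=1, Y=1, Z=0} (W) contributes 2 new; branch {V=1, Y=1, Z=0} (X, W) contributes 2 new; branch {V=1, X=0, Y=0, Z=0} (W) contributes 2 new; branch {V=1, X=1, Y=1, Z=0} (W) contributes 0 new; branch {V=1, X=0, Y=0, Z=0} (W) contributes 0 new; branch {V=1, X=1, Y=1, Z=0} (W) contributes 0 new. Total: 6.

6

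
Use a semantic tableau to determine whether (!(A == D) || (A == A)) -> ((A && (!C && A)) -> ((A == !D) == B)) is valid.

Not valid

Assume the negation and expand:
Initial set: {F ((!(A == D) || (A == A)) -> ((A && (!C && A)) -> ((A == !D) == B)))}.
F ((!(A == D) || (A == A)) -> ((A && (!C && A)) -> ((A == !D) == B))): α-rule — add T (!(A == D) || (A == A)), F ((A && (!C && A)) -> ((A == !D) == B)).
F ((A && (!C && A)) -> ((A == !D) == B)): α-rule — add T (A && (!C && A)), F ((A == !D) == B).
T (A && (!C && A)): α-rule — add T A, T (!C && A).
T (!C && A): α-rule — add T !C, T A.
T (!(A == D) || (A == A)): β-rule — branch into T !(A == D)  //  T (A == A).
  branch 1 (add T !(A == D)):
    F ((A == !D) == B): β-rule — branch into T (A == !D), F B  //  F (A == !D), T B.
      branch 1.1 (add T (A == !D), F B):
        T !(A == D): β-rule — branch into T A, F D  //  F A, T D.
          branch 1.1.1 (add T A, F D):
            T (A == !D): β-rule — branch into T A, T !D  //  F A, F !D.
              branch 1.1.1.1 (add T A, T !D):
                ○ open, literals {A=true, B=false, C=false, D=false}.
              branch 1.1.1.2 (add F A, F !D):
                × closes — contains both A and !A.
          branch 1.1.2 (add F A, T D):
            × closes — contains both A and !A.
      branch 1.2 (add F (A == !D), T B):
        T !(A == D): β-rule — branch into T A, F D  //  F A, T D.
          branch 1.2.1 (add T A, F D):
            F (A == !D): β-rule — branch into T A, F !D  //  F A, T !D.
              branch 1.2.1.1 (add T A, F !D):
                × closes — contains both D and !D.
              branch 1.2.1.2 (add F A, T !D):
                × closes — contains both A and !A.
          branch 1.2.2 (add F A, T D):
            × closes — contains both A and !A.
  branch 2 (add T (A == A)):
    F ((A == !D) == B): β-rule — branch into T (A == !D), F B  //  F (A == !D), T B.
      branch 2.1 (add T (A == !D), F B):
        T (A == A): β-rule — branch into T A, T A  //  F A, F A.
          branch 2.1.1 (add T A, T A):
            T (A == !D): β-rule — branch into T A, T !D  //  F A, F !D.
              branch 2.1.1.1 (add T A, T !D):
                ○ open, literals {A=true, B=false, C=false, D=false}.
              branch 2.1.1.2 (add F A, F !D):
                × closes — contains both A and !A.
          branch 2.1.2 (add F A, F A):
            × closes — contains both A and !A.
      branch 2.2 (add F (A == !D), T B):
        T (A == A): β-rule — branch into T A, T A  //  F A, F A.
          branch 2.2.1 (add T A, T A):
            F (A == !D): β-rule — branch into T A, F !D  //  F A, T !D.
              branch 2.2.1.1 (add T A, F !D):
                ○ open, literals {A=true, B=true, C=false, D=true}.
              branch 2.2.1.2 (add F A, T !D):
                × closes — contains both A and !A.
          branch 2.2.2 (add F A, F A):
            × closes — contains both A and !A.
9 branches closed, 3 open.
An open branch gives a countermodel: A=true, B=false, C=false, D=false (unmentioned atoms arbitrary); under it the original formula is false.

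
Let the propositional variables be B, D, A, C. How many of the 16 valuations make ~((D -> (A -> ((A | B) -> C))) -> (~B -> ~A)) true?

3

Initial set: {~((D -> (A -> ((A | B) -> C))) -> (~B -> ~A))}.
~((D -> (A -> ((A | B) -> C))) -> (~B -> ~A)): α-rule — add (D -> (A -> ((A | B) -> C))), ~(~B -> ~A).
~(~B -> ~A): α-rule — add ~B, ~~A.
(D -> (A -> ((A | B) -> C))): β-rule — branch into ~D  //  (A -> ((A | B) -> C)).
  branch 1 (add ~D):
    ○ open, literals {A=1, B=0, D=0}.
  branch 2 (add (A -> ((A | B) -> C))):
    (A -> ((A | B) -> C)): β-rule — branch into ~A  //  ((A | B) -> C).
      branch 2.1 (add ~A):
        × closes — contains both A and ~A.
      branch 2.2 (add ((A | B) -> C)):
        ((A | B) -> C): β-rule — branch into ~(A | B)  //  C.
          branch 2.2.1 (add ~(A | B)):
            ~(A | B): α-rule — add ~A, ~B.
            × closes — contains both A and ~A.
          branch 2.2.2 (add C):
            ○ open, literals {A=1, B=0, C=1}.
2 branches closed, 2 open.
Each open branch fixes some atoms; the unmentioned ones are free. Counting distinct full assignments: branch {A=1, B=0, D=0} (C) contributes 2 new; branch {A=1, B=0, C=1} (D) contributes 1 new. Total: 3.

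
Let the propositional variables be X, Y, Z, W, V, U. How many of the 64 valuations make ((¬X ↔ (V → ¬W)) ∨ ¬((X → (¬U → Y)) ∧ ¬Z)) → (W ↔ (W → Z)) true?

Initial set: {(((¬X ↔ (V → ¬W)) ∨ ¬((X → (¬U → Y)) ∧ ¬Z)) → (W ↔ (W → Z)))}.
(((¬X ↔ (V → ¬W)) ∨ ¬((X → (¬U → Y)) ∧ ¬Z)) → (W ↔ (W → Z))): β-rule — branch into ¬((¬X ↔ (V → ¬W)) ∨ ¬((X → (¬U → Y)) ∧ ¬Z))  //  (W ↔ (W → Z)).
  branch 1 (add ¬((¬X ↔ (V → ¬W)) ∨ ¬((X → (¬U → Y)) ∧ ¬Z))):
    ¬((¬X ↔ (V → ¬W)) ∨ ¬((X → (¬U → Y)) ∧ ¬Z)): α-rule — add ¬(¬X ↔ (V → ¬W)), ¬¬((X → (¬U → Y)) ∧ ¬Z).
    ¬¬((X → (¬U → Y)) ∧ ¬Z): α-rule — add (X → (¬U → Y)), ¬Z.
    ¬(¬X ↔ (V → ¬W)): β-rule — branch into ¬X, ¬(V → ¬W)  //  ¬¬X, (V → ¬W).
      branch 1.1 (add ¬X, ¬(V → ¬W)):
        ¬(V → ¬W): α-rule — add V, ¬¬W.
        (X → (¬U → Y)): β-rule — branch into ¬X  //  (¬U → Y).
          branch 1.1.1 (add ¬X):
            ○ open, literals {V=1, W=1, X=0, Z=0}.
          branch 1.1.2 (add (¬U → Y)):
            (¬U → Y): β-rule — branch into ¬¬U  //  Y.
              branch 1.1.2.1 (add ¬¬U):
                ○ open, literals {U=1, V=1, W=1, X=0, Z=0}.
              branch 1.1.2.2 (add Y):
                ○ open, literals {V=1, W=1, X=0, Y=1, Z=0}.
      branch 1.2 (add ¬¬X, (V → ¬W)):
        (X → (¬U → Y)): β-rule — branch into ¬X  //  (¬U → Y).
          branch 1.2.1 (add ¬X):
            × closes — contains both X and ¬X.
          branch 1.2.2 (add (¬U → Y)):
            (V → ¬W): β-rule — branch into ¬V  //  ¬W.
              branch 1.2.2.1 (add ¬V):
                (¬U → Y): β-rule — branch into ¬¬U  //  Y.
                  branch 1.2.2.1.1 (add ¬¬U):
                    ○ open, literals {U=1, V=0, X=1, Z=0}.
                  branch 1.2.2.1.2 (add Y):
                    ○ open, literals {V=0, X=1, Y=1, Z=0}.
              branch 1.2.2.2 (add ¬W):
                (¬U → Y): β-rule — branch into ¬¬U  //  Y.
                  branch 1.2.2.2.1 (add ¬¬U):
                    ○ open, literals {U=1, W=0, X=1, Z=0}.
                  branch 1.2.2.2.2 (add Y):
                    ○ open, literals {W=0, X=1, Y=1, Z=0}.
  branch 2 (add (W ↔ (W → Z))):
    (W ↔ (W → Z)): β-rule — branch into W, (W → Z)  //  ¬W, ¬(W → Z).
      branch 2.1 (add W, (W → Z)):
        (W → Z): β-rule — branch into ¬W  //  Z.
          branch 2.1.1 (add ¬W):
            × closes — contains both W and ¬W.
          branch 2.1.2 (add Z):
            ○ open, literals {W=1, Z=1}.
      branch 2.2 (add ¬W, ¬(W → Z)):
        ¬(W → Z): α-rule — add W, ¬Z.
        × closes — contains both W and ¬W.
3 branches closed, 8 open.
Each open branch fixes some atoms; the unmentioned ones are free. Counting distinct full assignments: branch {V=1, W=1, X=0, Z=0} (Y, U) contributes 4 new; branch {U=1, V=1, W=1, X=0, Z=0} (Y) contributes 0 new; branch {V=1, W=1, X=0, Y=1, Z=0} (U) contributes 0 new; branch {U=1, V=0, X=1, Z=0} (Y, W) contributes 4 new; branch {V=0, X=1, Y=1, Z=0} (W, U) contributes 2 new; branch {U=1, W=0, X=1, Z=0} (Y, V) contributes 2 new; branch {W=0, X=1, Y=1, Z=0} (V, U) contributes 1 new; branch {W=1, Z=1} (X, Y, V, U) contributes 16 new. Total: 29.

29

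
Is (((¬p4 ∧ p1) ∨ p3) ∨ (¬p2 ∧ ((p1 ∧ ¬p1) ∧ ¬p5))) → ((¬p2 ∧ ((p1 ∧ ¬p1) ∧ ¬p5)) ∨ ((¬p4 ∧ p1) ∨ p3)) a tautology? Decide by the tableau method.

Valid

Assume the negation and expand:
Initial set: {F ((((¬p4 ∧ p1) ∨ p3) ∨ (¬p2 ∧ ((p1 ∧ ¬p1) ∧ ¬p5))) → ((¬p2 ∧ ((p1 ∧ ¬p1) ∧ ¬p5)) ∨ ((¬p4 ∧ p1) ∨ p3)))}.
F ((((¬p4 ∧ p1) ∨ p3) ∨ (¬p2 ∧ ((p1 ∧ ¬p1) ∧ ¬p5))) → ((¬p2 ∧ ((p1 ∧ ¬p1) ∧ ¬p5)) ∨ ((¬p4 ∧ p1) ∨ p3))): α-rule — add T (((¬p4 ∧ p1) ∨ p3) ∨ (¬p2 ∧ ((p1 ∧ ¬p1) ∧ ¬p5))), F ((¬p2 ∧ ((p1 ∧ ¬p1) ∧ ¬p5)) ∨ ((¬p4 ∧ p1) ∨ p3)).
F ((¬p2 ∧ ((p1 ∧ ¬p1) ∧ ¬p5)) ∨ ((¬p4 ∧ p1) ∨ p3)): α-rule — add F (¬p2 ∧ ((p1 ∧ ¬p1) ∧ ¬p5)), F ((¬p4 ∧ p1) ∨ p3).
F ((¬p4 ∧ p1) ∨ p3): α-rule — add F (¬p4 ∧ p1), F p3.
T (((¬p4 ∧ p1) ∨ p3) ∨ (¬p2 ∧ ((p1 ∧ ¬p1) ∧ ¬p5))): β-rule — branch into T ((¬p4 ∧ p1) ∨ p3)  //  T (¬p2 ∧ ((p1 ∧ ¬p1) ∧ ¬p5)).
  branch 1 (add T ((¬p4 ∧ p1) ∨ p3)):
    F (¬p2 ∧ ((p1 ∧ ¬p1) ∧ ¬p5)): β-rule — branch into F ¬p2  //  F ((p1 ∧ ¬p1) ∧ ¬p5).
      branch 1.1 (add F ¬p2):
        F (¬p4 ∧ p1): β-rule — branch into F ¬p4  //  F p1.
          branch 1.1.1 (add F ¬p4):
            T ((¬p4 ∧ p1) ∨ p3): β-rule — branch into T (¬p4 ∧ p1)  //  T p3.
              branch 1.1.1.1 (add T (¬p4 ∧ p1)):
                T (¬p4 ∧ p1): α-rule — add T ¬p4, T p1.
                × closes — contains both p4 and ¬p4.
              branch 1.1.1.2 (add T p3):
                × closes — contains both p3 and ¬p3.
          branch 1.1.2 (add F p1):
            T ((¬p4 ∧ p1) ∨ p3): β-rule — branch into T (¬p4 ∧ p1)  //  T p3.
              branch 1.1.2.1 (add T (¬p4 ∧ p1)):
                T (¬p4 ∧ p1): α-rule — add T ¬p4, T p1.
                × closes — contains both p1 and ¬p1.
              branch 1.1.2.2 (add T p3):
                × closes — contains both p3 and ¬p3.
      branch 1.2 (add F ((p1 ∧ ¬p1) ∧ ¬p5)):
        F (¬p4 ∧ p1): β-rule — branch into F ¬p4  //  F p1.
          branch 1.2.1 (add F ¬p4):
            T ((¬p4 ∧ p1) ∨ p3): β-rule — branch into T (¬p4 ∧ p1)  //  T p3.
              branch 1.2.1.1 (add T (¬p4 ∧ p1)):
                T (¬p4 ∧ p1): α-rule — add T ¬p4, T p1.
                × closes — contains both p4 and ¬p4.
              branch 1.2.1.2 (add T p3):
                × closes — contains both p3 and ¬p3.
          branch 1.2.2 (add F p1):
            T ((¬p4 ∧ p1) ∨ p3): β-rule — branch into T (¬p4 ∧ p1)  //  T p3.
              branch 1.2.2.1 (add T (¬p4 ∧ p1)):
                T (¬p4 ∧ p1): α-rule — add T ¬p4, T p1.
                × closes — contains both p1 and ¬p1.
              branch 1.2.2.2 (add T p3):
                × closes — contains both p3 and ¬p3.
  branch 2 (add T (¬p2 ∧ ((p1 ∧ ¬p1) ∧ ¬p5))):
    T (¬p2 ∧ ((p1 ∧ ¬p1) ∧ ¬p5)): α-rule — add T ¬p2, T ((p1 ∧ ¬p1) ∧ ¬p5).
    T ((p1 ∧ ¬p1) ∧ ¬p5): α-rule — add T (p1 ∧ ¬p1), T ¬p5.
    T (p1 ∧ ¬p1): α-rule — add T p1, T ¬p1.
    × closes — contains both p1 and ¬p1.
All 9 branches close.
Every branch closed, so the negation is unsatisfiable and the formula is valid.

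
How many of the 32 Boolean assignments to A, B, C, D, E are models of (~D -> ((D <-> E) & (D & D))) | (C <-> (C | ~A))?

28

Initial set: {((~D -> ((D <-> E) & (D & D))) | (C <-> (C | ~A)))}.
((~D -> ((D <-> E) & (D & D))) | (C <-> (C | ~A))): β-rule — branch into (~D -> ((D <-> E) & (D & D)))  //  (C <-> (C | ~A)).
  branch 1 (add (~D -> ((D <-> E) & (D & D)))):
    (~D -> ((D <-> E) & (D & D))): β-rule — branch into ~~D  //  ((D <-> E) & (D & D)).
      branch 1.1 (add ~~D):
        ○ open, literals {D=T}.
      branch 1.2 (add ((D <-> E) & (D & D))):
        ((D <-> E) & (D & D)): α-rule — add (D <-> E), (D & D).
        (D & D): α-rule — add D, D.
        (D <-> E): β-rule — branch into D, E  //  ~D, ~E.
          branch 1.2.1 (add D, E):
            ○ open, literals {D=T, E=T}.
          branch 1.2.2 (add ~D, ~E):
            × closes — contains both D and ~D.
  branch 2 (add (C <-> (C | ~A))):
    (C <-> (C | ~A)): β-rule — branch into C, (C | ~A)  //  ~C, ~(C | ~A).
      branch 2.1 (add C, (C | ~A)):
        (C | ~A): β-rule — branch into C  //  ~A.
          branch 2.1.1 (add C):
            ○ open, literals {C=T}.
          branch 2.1.2 (add ~A):
            ○ open, literals {A=F, C=T}.
      branch 2.2 (add ~C, ~(C | ~A)):
        ~(C | ~A): α-rule — add ~C, ~~A.
        ○ open, literals {A=T, C=F}.
1 branch closed, 5 open.
Each open branch fixes some atoms; the unmentioned ones are free. Counting distinct full assignments: branch {D=T} (A, B, C, E) contributes 16 new; branch {D=T, E=T} (A, B, C) contributes 0 new; branch {C=T} (A, B, D, E) contributes 8 new; branch {A=F, C=T} (B, D, E) contributes 0 new; branch {A=T, C=F} (B, D, E) contributes 4 new. Total: 28.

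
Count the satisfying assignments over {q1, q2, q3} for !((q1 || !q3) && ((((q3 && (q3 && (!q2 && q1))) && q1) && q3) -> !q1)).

3

Initial set: {!((q1 || !q3) && ((((q3 && (q3 && (!q2 && q1))) && q1) && q3) -> !q1))}.
!((q1 || !q3) && ((((q3 && (q3 && (!q2 && q1))) && q1) && q3) -> !q1)): β-rule — branch into !(q1 || !q3)  //  !((((q3 && (q3 && (!q2 && q1))) && q1) && q3) -> !q1).
  branch 1 (add !(q1 || !q3)):
    !(q1 || !q3): α-rule — add !q1, !!q3.
    ○ open, literals {q1=F, q3=T}.
  branch 2 (add !((((q3 && (q3 && (!q2 && q1))) && q1) && q3) -> !q1)):
    !((((q3 && (q3 && (!q2 && q1))) && q1) && q3) -> !q1): α-rule — add (((q3 && (q3 && (!q2 && q1))) && q1) && q3), !!q1.
    (((q3 && (q3 && (!q2 && q1))) && q1) && q3): α-rule — add ((q3 && (q3 && (!q2 && q1))) && q1), q3.
    ((q3 && (q3 && (!q2 && q1))) && q1): α-rule — add (q3 && (q3 && (!q2 && q1))), q1.
    (q3 && (q3 && (!q2 && q1))): α-rule — add q3, (q3 && (!q2 && q1)).
    (q3 && (!q2 && q1)): α-rule — add q3, (!q2 && q1).
    (!q2 && q1): α-rule — add !q2, q1.
    ○ open, literals {q1=T, q2=F, q3=T}.
0 branches closed, 2 open.
Each open branch fixes some atoms; the unmentioned ones are free. Counting distinct full assignments: branch {q1=F, q3=T} (q2) contributes 2 new; branch {q1=T, q2=F, q3=T} (none free) contributes 1 new. Total: 3.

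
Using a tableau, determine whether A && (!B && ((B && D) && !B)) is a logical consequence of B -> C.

No

Initial set: {(B -> C); !(A && (!B && ((B && D) && !B)))}.
(B -> C): β-rule — branch into !B  //  C.
  branch 1 (add !B):
    !(A && (!B && ((B && D) && !B))): β-rule — branch into !A  //  !(!B && ((B && D) && !B)).
      branch 1.1 (add !A):
        ○ open, literals {A=0, B=0}.
      branch 1.2 (add !(!B && ((B && D) && !B))):
        !(!B && ((B && D) && !B)): β-rule — branch into !!B  //  !((B && D) && !B).
          branch 1.2.1 (add !!B):
            × closes — contains both B and !B.
          branch 1.2.2 (add !((B && D) && !B)):
            !((B && D) && !B): β-rule — branch into !(B && D)  //  !!B.
              branch 1.2.2.1 (add !(B && D)):
                !(B && D): β-rule — branch into !B  //  !D.
                  branch 1.2.2.1.1 (add !B):
                    ○ open, literals {B=0}.
                  branch 1.2.2.1.2 (add !D):
                    ○ open, literals {B=0, D=0}.
              branch 1.2.2.2 (add !!B):
                × closes — contains both B and !B.
  branch 2 (add C):
    !(A && (!B && ((B && D) && !B))): β-rule — branch into !A  //  !(!B && ((B && D) && !B)).
      branch 2.1 (add !A):
        ○ open, literals {A=0, C=1}.
      branch 2.2 (add !(!B && ((B && D) && !B))):
        !(!B && ((B && D) && !B)): β-rule — branch into !!B  //  !((B && D) && !B).
          branch 2.2.1 (add !!B):
            ○ open, literals {B=1, C=1}.
          branch 2.2.2 (add !((B && D) && !B)):
            !((B && D) && !B): β-rule — branch into !(B && D)  //  !!B.
              branch 2.2.2.1 (add !(B && D)):
                !(B && D): β-rule — branch into !B  //  !D.
                  branch 2.2.2.1.1 (add !B):
                    ○ open, literals {B=0, C=1}.
                  branch 2.2.2.1.2 (add !D):
                    ○ open, literals {C=1, D=0}.
              branch 2.2.2.2 (add !!B):
                ○ open, literals {B=1, C=1}.
2 branches closed, 8 open.
An open branch gives a countermodel: A=0, B=0 (unmentioned atoms arbitrary); the premises hold there but the conclusion fails.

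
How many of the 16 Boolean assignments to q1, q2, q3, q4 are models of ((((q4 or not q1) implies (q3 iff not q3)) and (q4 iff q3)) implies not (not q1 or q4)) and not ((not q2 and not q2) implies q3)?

Initial set: {(((((q4 or not q1) implies (q3 iff not q3)) and (q4 iff q3)) implies not (not q1 or q4)) and not ((not q2 and not q2) implies q3))}.
(((((q4 or not q1) implies (q3 iff not q3)) and (q4 iff q3)) implies not (not q1 or q4)) and not ((not q2 and not q2) implies q3)): α-rule — add ((((q4 or not q1) implies (q3 iff not q3)) and (q4 iff q3)) implies not (not q1 or q4)), not ((not q2 and not q2) implies q3).
not ((not q2 and not q2) implies q3): α-rule — add (not q2 and not q2), not q3.
(not q2 and not q2): α-rule — add not q2, not q2.
((((q4 or not q1) implies (q3 iff not q3)) and (q4 iff q3)) implies not (not q1 or q4)): β-rule — branch into not (((q4 or not q1) implies (q3 iff not q3)) and (q4 iff q3))  //  not (not q1 or q4).
  branch 1 (add not (((q4 or not q1) implies (q3 iff not q3)) and (q4 iff q3))):
    not (((q4 or not q1) implies (q3 iff not q3)) and (q4 iff q3)): β-rule — branch into not ((q4 or not q1) implies (q3 iff not q3))  //  not (q4 iff q3).
      branch 1.1 (add not ((q4 or not q1) implies (q3 iff not q3))):
        not ((q4 or not q1) implies (q3 iff not q3)): α-rule — add (q4 or not q1), not (q3 iff not q3).
        (q4 or not q1): β-rule — branch into q4  //  not q1.
          branch 1.1.1 (add q4):
            not (q3 iff not q3): β-rule — branch into q3, not not q3  //  not q3, not q3.
              branch 1.1.1.1 (add q3, not not q3):
                × closes — contains both q3 and not q3.
              branch 1.1.1.2 (add not q3, not q3):
                ○ open, literals {q2=0, q3=0, q4=1}.
          branch 1.1.2 (add not q1):
            not (q3 iff not q3): β-rule — branch into q3, not not q3  //  not q3, not q3.
              branch 1.1.2.1 (add q3, not not q3):
                × closes — contains both q3 and not q3.
              branch 1.1.2.2 (add not q3, not q3):
                ○ open, literals {q1=0, q2=0, q3=0}.
      branch 1.2 (add not (q4 iff q3)):
        not (q4 iff q3): β-rule — branch into q4, not q3  //  not q4, q3.
          branch 1.2.1 (add q4, not q3):
            ○ open, literals {q2=0, q3=0, q4=1}.
          branch 1.2.2 (add not q4, q3):
            × closes — contains both q3 and not q3.
  branch 2 (add not (not q1 or q4)):
    not (not q1 or q4): α-rule — add not not q1, not q4.
    ○ open, literals {q1=1, q2=0, q3=0, q4=0}.
3 branches closed, 4 open.
Each open branch fixes some atoms; the unmentioned ones are free. Counting distinct full assignments: branch {q2=0, q3=0, q4=1} (q1) contributes 2 new; branch {q1=0, q2=0, q3=0} (q4) contributes 1 new; branch {q2=0, q3=0, q4=1} (q1) contributes 0 new; branch {q1=1, q2=0, q3=0, q4=0} (none free) contributes 1 new. Total: 4.

4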